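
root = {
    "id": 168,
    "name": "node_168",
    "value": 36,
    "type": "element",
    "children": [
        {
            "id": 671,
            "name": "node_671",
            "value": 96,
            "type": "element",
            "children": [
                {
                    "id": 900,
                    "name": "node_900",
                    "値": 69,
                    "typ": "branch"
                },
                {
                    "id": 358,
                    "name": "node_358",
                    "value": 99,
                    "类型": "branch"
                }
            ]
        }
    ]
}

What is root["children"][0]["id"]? 671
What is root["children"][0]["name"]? "node_671"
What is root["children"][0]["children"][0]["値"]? 69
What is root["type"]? "element"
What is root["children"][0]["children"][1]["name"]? "node_358"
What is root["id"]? 168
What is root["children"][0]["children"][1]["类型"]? "branch"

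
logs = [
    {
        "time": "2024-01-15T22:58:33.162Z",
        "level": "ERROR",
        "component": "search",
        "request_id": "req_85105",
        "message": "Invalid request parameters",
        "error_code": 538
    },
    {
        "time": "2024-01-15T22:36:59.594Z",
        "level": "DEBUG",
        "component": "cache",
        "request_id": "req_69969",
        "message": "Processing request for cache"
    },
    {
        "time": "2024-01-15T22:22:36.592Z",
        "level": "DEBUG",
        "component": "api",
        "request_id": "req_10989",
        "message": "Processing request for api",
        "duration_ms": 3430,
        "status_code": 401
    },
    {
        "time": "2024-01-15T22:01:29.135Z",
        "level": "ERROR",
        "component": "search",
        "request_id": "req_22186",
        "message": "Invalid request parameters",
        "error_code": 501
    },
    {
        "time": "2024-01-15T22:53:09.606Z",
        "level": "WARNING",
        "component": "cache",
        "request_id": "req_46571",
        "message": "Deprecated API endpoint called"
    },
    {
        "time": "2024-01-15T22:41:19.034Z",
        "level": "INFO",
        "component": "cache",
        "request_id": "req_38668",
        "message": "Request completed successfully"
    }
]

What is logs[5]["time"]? "2024-01-15T22:41:19.034Z"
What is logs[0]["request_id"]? "req_85105"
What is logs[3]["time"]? "2024-01-15T22:01:29.135Z"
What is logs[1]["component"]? "cache"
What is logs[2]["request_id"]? "req_10989"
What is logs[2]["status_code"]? 401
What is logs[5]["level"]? "INFO"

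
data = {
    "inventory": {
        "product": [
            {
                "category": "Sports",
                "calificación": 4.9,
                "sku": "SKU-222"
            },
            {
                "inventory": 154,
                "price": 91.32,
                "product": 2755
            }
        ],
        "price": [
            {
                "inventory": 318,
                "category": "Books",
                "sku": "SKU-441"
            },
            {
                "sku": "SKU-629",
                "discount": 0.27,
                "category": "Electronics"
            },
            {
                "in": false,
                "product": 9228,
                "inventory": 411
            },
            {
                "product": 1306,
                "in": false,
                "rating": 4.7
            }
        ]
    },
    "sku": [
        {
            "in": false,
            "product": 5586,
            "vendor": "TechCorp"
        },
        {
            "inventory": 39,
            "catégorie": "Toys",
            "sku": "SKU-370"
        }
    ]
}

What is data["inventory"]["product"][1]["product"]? 2755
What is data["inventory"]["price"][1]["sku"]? "SKU-629"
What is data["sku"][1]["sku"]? "SKU-370"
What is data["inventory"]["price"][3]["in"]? False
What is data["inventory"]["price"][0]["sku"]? "SKU-441"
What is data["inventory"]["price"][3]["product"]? 1306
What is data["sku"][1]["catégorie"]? "Toys"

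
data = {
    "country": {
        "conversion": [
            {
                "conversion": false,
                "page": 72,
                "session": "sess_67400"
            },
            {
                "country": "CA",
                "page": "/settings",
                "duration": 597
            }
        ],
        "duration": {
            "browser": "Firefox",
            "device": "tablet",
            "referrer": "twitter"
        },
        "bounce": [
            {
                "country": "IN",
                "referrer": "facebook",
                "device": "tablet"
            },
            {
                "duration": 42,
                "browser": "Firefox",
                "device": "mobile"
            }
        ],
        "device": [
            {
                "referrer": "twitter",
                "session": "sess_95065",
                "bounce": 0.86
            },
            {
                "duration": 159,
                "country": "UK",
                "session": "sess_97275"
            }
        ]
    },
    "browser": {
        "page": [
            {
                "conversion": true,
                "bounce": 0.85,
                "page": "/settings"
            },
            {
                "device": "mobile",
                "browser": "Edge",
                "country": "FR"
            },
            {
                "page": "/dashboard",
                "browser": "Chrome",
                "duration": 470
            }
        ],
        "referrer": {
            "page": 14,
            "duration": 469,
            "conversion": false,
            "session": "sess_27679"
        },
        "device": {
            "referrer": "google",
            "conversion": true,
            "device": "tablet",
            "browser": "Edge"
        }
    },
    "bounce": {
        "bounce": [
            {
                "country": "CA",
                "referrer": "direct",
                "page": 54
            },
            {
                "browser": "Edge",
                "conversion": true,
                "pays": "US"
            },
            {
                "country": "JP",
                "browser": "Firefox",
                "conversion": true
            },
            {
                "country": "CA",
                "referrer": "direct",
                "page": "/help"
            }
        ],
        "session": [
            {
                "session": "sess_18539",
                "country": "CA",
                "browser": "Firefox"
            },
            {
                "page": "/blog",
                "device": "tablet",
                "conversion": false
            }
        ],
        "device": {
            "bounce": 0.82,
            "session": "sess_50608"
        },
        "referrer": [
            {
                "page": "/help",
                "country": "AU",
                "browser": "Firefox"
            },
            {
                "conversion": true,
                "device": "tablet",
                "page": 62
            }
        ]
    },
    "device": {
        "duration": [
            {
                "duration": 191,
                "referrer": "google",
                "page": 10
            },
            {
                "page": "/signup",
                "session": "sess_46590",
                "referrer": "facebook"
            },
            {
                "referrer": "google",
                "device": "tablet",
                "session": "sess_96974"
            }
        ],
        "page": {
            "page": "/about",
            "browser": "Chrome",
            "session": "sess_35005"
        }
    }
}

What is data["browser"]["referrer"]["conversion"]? False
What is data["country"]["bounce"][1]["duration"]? 42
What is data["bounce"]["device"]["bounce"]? 0.82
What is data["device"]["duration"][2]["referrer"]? "google"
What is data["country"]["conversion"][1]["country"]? "CA"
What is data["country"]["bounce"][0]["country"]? "IN"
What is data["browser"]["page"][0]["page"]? "/settings"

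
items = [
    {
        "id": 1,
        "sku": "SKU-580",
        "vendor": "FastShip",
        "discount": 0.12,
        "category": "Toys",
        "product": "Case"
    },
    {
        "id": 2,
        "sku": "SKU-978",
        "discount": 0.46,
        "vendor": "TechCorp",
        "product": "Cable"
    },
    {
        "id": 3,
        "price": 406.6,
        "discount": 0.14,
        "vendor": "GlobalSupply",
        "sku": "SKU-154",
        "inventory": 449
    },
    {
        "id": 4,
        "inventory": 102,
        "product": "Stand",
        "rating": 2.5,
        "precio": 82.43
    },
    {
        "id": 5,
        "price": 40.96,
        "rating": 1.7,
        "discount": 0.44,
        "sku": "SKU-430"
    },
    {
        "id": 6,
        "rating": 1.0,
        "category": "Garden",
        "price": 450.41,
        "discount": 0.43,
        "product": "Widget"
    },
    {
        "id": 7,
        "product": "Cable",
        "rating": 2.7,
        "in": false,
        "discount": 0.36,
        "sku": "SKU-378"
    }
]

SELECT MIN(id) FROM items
1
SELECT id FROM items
[1, 2, 3, 4, 5, 6, 7]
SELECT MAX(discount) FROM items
0.46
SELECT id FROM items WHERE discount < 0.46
[1, 3, 5, 6, 7]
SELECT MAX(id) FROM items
7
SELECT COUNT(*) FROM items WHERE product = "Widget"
1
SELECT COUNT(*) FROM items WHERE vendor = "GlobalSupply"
1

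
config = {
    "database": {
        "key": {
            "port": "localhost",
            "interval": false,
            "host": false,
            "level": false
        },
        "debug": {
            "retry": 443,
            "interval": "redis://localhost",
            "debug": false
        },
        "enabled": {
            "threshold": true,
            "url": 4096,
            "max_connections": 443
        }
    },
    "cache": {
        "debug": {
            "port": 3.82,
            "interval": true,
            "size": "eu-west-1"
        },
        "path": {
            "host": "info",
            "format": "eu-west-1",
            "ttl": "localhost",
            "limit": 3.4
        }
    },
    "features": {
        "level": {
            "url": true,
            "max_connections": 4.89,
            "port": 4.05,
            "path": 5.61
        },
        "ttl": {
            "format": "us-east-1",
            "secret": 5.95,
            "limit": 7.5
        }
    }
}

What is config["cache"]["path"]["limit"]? 3.4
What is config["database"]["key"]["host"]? False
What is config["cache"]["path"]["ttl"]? "localhost"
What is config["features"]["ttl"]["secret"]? 5.95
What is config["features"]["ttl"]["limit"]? 7.5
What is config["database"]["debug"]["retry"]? 443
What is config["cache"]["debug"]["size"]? "eu-west-1"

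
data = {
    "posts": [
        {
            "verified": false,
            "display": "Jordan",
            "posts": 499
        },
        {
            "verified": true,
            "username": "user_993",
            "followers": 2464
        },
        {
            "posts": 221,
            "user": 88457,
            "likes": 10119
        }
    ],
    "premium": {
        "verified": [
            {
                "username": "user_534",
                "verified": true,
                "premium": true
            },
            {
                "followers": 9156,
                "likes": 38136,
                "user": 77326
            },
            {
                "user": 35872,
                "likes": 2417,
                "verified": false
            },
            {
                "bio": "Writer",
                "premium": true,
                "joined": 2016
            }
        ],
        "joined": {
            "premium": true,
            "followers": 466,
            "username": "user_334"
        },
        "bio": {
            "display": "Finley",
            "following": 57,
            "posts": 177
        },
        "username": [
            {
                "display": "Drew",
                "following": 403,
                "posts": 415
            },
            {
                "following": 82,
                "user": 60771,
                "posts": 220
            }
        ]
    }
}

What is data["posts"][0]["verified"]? False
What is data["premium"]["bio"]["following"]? 57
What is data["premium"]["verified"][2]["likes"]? 2417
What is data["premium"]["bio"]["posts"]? 177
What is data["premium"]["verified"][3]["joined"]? 2016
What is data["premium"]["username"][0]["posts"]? 415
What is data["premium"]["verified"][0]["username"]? "user_534"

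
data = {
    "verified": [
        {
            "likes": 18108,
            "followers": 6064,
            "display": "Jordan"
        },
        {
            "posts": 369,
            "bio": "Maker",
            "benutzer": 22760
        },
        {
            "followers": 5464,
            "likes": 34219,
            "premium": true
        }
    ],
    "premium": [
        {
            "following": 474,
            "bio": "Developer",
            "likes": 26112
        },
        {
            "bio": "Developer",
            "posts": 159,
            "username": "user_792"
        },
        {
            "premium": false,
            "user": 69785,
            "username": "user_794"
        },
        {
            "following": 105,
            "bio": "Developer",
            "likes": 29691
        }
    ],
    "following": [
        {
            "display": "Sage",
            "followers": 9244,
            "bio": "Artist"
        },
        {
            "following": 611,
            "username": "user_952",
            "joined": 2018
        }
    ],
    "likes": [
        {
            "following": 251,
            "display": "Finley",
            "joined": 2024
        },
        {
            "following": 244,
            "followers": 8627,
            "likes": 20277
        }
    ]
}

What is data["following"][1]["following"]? 611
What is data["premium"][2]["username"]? "user_794"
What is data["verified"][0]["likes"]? 18108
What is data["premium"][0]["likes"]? 26112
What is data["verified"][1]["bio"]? "Maker"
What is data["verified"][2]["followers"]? 5464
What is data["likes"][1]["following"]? 244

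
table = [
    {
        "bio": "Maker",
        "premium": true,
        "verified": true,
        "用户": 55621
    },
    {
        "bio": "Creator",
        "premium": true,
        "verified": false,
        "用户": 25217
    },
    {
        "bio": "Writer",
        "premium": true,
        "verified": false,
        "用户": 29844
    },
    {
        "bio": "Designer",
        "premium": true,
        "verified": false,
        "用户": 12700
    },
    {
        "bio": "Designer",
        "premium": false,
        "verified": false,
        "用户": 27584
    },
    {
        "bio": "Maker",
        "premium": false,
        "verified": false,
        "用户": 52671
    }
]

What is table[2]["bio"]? "Writer"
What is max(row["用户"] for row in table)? 55621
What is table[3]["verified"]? False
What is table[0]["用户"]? 55621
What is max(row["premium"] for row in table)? True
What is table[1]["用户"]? 25217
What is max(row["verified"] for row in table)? True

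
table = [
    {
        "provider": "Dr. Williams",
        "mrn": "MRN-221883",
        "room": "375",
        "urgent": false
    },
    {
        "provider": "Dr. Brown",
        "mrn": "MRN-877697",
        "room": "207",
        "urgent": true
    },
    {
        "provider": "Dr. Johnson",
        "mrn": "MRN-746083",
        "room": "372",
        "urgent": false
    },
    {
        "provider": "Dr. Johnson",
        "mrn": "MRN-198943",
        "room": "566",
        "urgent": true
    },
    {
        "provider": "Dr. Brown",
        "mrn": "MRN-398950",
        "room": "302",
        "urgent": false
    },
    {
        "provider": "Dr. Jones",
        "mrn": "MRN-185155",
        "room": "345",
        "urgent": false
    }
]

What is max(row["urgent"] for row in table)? True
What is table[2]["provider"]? "Dr. Johnson"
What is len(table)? 6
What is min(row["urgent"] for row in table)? False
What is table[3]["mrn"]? "MRN-198943"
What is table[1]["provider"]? "Dr. Brown"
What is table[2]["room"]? "372"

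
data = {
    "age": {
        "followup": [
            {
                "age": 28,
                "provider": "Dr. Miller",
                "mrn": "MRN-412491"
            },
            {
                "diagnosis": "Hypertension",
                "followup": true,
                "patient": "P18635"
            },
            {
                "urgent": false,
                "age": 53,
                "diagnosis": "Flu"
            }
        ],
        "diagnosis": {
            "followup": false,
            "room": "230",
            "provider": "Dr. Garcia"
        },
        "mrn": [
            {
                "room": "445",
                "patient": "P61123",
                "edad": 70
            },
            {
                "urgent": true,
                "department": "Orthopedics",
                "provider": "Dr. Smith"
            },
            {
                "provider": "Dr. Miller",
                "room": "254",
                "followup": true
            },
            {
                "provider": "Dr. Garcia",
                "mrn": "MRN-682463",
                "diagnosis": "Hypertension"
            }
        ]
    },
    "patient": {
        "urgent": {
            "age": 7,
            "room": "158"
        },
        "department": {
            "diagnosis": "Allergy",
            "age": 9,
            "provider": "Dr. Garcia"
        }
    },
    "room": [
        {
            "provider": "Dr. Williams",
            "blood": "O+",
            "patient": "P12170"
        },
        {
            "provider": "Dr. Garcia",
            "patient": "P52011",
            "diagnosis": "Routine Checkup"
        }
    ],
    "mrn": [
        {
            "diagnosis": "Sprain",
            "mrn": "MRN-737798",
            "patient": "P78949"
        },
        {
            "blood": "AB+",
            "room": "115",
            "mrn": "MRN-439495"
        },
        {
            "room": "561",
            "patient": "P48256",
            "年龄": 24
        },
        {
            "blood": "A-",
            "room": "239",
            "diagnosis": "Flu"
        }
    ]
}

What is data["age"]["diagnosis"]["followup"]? False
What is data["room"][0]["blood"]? "O+"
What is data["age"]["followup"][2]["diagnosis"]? "Flu"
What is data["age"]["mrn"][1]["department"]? "Orthopedics"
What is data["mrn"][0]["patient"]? "P78949"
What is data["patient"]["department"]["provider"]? "Dr. Garcia"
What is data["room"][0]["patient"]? "P12170"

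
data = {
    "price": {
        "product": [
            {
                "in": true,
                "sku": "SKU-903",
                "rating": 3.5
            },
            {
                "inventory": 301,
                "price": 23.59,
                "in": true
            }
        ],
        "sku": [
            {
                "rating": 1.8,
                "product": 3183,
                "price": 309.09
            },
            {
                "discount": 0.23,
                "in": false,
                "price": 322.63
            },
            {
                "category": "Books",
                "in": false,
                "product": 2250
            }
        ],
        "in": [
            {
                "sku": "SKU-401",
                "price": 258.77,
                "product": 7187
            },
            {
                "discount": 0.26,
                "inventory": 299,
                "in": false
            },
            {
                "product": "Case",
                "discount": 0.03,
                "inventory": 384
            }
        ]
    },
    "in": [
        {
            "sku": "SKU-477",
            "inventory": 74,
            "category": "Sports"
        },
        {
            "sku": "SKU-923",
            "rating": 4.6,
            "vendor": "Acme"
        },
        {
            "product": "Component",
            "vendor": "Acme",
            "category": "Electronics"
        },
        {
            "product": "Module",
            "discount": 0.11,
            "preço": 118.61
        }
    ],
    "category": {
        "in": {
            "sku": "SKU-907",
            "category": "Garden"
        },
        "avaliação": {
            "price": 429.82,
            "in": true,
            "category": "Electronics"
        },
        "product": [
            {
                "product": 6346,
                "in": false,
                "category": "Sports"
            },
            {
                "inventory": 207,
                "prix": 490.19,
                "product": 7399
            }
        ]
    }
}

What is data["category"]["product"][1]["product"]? 7399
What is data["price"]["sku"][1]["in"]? False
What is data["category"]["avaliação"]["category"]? "Electronics"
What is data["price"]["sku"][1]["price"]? 322.63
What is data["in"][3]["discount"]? 0.11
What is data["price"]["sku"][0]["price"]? 309.09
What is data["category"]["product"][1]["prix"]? 490.19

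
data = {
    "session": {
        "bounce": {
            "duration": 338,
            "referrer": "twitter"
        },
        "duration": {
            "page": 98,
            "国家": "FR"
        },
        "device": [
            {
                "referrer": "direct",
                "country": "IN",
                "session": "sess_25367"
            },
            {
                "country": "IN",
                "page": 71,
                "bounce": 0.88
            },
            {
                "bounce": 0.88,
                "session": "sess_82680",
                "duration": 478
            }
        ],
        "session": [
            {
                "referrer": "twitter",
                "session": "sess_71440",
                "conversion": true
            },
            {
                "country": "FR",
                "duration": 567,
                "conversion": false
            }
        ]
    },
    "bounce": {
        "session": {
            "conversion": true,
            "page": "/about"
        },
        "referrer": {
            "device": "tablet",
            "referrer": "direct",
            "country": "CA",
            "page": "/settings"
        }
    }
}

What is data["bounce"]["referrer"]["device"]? "tablet"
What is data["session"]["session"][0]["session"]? "sess_71440"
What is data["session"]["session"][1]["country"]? "FR"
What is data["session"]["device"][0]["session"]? "sess_25367"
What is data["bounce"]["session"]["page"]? "/about"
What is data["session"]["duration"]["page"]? 98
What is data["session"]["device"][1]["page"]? 71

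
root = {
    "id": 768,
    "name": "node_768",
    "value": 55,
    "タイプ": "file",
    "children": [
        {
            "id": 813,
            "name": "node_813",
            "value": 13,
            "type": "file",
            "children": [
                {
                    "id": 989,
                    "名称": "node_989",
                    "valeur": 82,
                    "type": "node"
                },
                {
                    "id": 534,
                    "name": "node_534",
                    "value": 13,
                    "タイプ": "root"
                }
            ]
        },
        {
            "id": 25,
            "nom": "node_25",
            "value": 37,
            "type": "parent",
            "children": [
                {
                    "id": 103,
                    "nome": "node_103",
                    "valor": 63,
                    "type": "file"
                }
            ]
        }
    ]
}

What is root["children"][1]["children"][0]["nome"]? "node_103"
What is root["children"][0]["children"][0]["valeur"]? 82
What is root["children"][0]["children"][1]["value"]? 13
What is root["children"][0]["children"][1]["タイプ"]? "root"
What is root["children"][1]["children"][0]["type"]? "file"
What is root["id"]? 768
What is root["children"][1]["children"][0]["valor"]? 63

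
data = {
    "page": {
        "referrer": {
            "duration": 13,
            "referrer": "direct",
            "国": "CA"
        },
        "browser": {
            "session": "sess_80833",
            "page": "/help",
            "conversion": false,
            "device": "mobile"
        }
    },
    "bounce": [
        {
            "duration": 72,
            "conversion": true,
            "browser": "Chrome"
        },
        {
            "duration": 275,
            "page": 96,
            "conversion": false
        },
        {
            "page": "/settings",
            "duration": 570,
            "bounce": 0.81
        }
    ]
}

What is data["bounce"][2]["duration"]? 570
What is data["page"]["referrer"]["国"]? "CA"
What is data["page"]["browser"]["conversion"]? False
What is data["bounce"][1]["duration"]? 275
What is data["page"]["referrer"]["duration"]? 13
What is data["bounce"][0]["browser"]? "Chrome"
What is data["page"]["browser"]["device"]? "mobile"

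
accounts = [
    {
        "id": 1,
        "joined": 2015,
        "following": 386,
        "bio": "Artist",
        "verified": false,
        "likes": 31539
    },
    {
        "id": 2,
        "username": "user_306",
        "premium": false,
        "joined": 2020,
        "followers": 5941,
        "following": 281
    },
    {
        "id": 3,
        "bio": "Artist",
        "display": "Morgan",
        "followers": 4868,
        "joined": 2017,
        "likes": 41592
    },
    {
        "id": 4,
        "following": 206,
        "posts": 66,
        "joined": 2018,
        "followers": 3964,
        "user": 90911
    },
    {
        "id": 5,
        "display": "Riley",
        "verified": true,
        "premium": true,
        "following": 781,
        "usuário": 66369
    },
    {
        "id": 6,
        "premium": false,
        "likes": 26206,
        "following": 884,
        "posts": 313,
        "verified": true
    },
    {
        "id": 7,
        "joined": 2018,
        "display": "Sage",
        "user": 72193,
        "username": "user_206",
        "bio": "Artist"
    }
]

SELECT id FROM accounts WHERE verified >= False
[1, 5, 6]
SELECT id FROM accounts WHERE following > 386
[5, 6]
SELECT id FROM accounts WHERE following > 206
[1, 2, 5, 6]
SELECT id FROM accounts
[1, 2, 3, 4, 5, 6, 7]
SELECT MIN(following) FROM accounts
206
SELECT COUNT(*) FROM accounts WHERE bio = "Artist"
3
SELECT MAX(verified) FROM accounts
True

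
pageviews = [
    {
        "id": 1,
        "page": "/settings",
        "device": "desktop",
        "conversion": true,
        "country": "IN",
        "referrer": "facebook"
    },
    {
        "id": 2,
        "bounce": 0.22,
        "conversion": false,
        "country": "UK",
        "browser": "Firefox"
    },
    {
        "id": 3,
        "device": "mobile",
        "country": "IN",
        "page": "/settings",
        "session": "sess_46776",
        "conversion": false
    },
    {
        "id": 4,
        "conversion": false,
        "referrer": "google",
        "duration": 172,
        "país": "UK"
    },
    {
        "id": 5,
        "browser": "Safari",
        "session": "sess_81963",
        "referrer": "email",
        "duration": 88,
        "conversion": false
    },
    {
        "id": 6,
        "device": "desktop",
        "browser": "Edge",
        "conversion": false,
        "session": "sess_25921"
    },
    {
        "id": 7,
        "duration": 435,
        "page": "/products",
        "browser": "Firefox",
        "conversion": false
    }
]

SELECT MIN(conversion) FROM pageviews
False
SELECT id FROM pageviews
[1, 2, 3, 4, 5, 6, 7]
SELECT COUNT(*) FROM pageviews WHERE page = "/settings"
2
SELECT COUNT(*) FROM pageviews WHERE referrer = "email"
1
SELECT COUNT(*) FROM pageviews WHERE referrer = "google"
1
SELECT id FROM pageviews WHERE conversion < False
[]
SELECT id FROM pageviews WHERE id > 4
[5, 6, 7]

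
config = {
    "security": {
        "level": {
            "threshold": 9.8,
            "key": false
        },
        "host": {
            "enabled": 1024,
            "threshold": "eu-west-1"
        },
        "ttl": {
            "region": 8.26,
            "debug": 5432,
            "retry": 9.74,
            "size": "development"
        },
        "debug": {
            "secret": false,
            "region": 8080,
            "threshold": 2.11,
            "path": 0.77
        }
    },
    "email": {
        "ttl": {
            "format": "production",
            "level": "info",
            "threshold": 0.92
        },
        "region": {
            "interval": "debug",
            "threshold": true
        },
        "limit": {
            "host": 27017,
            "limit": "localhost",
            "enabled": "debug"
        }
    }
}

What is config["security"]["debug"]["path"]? 0.77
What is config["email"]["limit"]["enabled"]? "debug"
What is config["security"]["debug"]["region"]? 8080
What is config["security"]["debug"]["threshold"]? 2.11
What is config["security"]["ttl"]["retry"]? 9.74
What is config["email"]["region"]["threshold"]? True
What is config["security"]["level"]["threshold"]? 9.8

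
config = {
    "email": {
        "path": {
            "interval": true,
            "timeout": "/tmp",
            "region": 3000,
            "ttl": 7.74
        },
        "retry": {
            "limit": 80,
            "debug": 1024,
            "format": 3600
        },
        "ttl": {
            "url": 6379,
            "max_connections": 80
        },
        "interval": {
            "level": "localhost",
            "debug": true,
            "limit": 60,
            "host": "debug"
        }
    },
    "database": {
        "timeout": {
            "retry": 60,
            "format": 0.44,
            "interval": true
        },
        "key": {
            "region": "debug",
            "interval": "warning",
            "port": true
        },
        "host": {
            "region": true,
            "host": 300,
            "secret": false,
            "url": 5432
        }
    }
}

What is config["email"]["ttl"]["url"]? 6379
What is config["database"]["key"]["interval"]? "warning"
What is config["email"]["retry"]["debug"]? 1024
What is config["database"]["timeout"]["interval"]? True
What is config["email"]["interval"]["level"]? "localhost"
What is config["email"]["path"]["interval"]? True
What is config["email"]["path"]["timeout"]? "/tmp"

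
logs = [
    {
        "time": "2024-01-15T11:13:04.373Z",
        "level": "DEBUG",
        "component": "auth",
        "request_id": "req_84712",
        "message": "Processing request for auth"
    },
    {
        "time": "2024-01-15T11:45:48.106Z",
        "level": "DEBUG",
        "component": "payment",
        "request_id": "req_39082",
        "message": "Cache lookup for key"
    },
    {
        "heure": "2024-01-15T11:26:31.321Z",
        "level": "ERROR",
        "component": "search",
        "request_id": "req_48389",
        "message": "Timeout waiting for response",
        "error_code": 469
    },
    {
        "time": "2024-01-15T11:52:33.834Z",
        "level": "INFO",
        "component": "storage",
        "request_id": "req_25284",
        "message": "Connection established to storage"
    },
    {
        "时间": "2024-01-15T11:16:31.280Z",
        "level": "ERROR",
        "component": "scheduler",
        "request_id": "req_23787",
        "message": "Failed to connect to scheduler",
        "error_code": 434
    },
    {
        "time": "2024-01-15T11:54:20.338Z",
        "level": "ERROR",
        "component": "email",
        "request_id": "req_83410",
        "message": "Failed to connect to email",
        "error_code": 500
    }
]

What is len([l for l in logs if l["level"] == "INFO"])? 1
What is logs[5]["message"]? "Failed to connect to email"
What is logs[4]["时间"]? "2024-01-15T11:16:31.280Z"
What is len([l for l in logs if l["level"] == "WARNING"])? 0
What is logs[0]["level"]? "DEBUG"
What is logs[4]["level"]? "ERROR"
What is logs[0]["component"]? "auth"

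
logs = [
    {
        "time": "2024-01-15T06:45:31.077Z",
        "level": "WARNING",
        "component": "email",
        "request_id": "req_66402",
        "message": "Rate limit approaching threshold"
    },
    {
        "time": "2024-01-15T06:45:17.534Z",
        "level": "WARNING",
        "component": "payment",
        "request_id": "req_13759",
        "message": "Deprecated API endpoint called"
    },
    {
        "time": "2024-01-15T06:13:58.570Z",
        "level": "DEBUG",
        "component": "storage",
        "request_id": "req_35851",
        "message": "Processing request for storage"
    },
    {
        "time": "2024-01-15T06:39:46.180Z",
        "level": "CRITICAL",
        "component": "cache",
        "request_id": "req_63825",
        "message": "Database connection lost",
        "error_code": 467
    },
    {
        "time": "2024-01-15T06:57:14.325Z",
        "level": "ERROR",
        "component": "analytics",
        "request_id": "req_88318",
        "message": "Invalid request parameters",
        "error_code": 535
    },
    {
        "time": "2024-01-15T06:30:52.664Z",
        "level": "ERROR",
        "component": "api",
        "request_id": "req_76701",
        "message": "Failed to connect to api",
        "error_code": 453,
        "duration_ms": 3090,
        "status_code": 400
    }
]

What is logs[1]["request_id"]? "req_13759"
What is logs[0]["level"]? "WARNING"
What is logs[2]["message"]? "Processing request for storage"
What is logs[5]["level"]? "ERROR"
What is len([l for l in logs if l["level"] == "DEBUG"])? 1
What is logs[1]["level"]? "WARNING"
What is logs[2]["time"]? "2024-01-15T06:13:58.570Z"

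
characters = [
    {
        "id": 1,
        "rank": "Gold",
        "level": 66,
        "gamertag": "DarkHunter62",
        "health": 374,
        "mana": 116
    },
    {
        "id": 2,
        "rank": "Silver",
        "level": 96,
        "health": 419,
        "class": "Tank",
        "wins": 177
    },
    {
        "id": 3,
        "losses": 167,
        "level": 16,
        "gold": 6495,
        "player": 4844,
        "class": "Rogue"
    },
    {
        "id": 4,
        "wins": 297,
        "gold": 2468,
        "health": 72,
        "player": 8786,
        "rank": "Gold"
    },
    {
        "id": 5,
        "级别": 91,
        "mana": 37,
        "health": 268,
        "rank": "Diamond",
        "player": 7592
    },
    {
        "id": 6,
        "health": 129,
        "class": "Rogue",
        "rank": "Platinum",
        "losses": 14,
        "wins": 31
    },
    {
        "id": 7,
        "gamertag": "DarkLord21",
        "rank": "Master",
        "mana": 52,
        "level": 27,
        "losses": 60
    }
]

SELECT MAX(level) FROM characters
96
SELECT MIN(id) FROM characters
1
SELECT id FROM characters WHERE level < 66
[3, 7]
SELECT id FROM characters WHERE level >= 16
[1, 2, 3, 7]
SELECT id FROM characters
[1, 2, 3, 4, 5, 6, 7]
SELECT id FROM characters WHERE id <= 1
[1]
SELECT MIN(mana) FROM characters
37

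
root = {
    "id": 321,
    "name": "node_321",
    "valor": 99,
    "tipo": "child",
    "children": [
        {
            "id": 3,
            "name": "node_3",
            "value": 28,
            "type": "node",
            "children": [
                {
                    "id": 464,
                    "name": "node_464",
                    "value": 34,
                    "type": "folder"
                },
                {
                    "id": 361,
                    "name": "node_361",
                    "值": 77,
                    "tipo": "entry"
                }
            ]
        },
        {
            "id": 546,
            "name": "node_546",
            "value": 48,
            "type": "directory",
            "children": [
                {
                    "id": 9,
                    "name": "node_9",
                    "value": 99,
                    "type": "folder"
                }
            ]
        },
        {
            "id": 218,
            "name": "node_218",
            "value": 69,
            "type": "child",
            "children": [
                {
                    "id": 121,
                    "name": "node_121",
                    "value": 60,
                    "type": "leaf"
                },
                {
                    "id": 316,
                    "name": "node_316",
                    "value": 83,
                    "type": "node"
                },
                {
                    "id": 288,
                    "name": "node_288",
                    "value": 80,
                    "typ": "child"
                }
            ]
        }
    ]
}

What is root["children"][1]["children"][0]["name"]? "node_9"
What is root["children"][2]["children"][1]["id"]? 316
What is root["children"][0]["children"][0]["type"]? "folder"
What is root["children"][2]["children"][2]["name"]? "node_288"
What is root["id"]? 321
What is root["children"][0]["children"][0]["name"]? "node_464"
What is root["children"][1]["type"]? "directory"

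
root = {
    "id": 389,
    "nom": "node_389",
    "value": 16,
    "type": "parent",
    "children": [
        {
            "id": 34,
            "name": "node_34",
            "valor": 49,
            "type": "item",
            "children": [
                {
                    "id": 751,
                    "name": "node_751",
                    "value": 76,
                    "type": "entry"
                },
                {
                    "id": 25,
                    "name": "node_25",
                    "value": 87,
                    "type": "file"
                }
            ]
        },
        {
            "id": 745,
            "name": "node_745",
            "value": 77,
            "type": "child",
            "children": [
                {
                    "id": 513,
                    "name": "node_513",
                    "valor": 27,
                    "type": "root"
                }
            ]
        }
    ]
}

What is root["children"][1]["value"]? 77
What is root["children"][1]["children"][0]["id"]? 513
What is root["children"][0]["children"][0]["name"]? "node_751"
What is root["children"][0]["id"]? 34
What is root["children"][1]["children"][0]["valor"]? 27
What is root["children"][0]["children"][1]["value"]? 87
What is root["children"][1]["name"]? "node_745"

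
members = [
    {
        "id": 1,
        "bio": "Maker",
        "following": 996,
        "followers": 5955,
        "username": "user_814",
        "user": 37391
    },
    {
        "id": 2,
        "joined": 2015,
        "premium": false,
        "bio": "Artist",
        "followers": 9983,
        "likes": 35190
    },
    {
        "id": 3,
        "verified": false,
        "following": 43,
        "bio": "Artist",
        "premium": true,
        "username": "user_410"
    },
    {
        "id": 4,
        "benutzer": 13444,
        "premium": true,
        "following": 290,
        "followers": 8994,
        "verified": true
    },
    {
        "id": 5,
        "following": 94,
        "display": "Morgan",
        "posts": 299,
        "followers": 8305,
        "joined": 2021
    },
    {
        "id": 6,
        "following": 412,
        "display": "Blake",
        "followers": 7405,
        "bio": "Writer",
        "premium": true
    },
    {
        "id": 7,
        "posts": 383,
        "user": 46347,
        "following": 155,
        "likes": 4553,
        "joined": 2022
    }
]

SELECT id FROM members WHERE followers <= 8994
[1, 4, 5, 6]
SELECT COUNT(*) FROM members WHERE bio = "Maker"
1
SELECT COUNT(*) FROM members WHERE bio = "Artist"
2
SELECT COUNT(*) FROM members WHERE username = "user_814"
1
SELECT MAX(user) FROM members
46347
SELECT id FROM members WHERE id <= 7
[1, 2, 3, 4, 5, 6, 7]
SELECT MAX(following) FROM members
996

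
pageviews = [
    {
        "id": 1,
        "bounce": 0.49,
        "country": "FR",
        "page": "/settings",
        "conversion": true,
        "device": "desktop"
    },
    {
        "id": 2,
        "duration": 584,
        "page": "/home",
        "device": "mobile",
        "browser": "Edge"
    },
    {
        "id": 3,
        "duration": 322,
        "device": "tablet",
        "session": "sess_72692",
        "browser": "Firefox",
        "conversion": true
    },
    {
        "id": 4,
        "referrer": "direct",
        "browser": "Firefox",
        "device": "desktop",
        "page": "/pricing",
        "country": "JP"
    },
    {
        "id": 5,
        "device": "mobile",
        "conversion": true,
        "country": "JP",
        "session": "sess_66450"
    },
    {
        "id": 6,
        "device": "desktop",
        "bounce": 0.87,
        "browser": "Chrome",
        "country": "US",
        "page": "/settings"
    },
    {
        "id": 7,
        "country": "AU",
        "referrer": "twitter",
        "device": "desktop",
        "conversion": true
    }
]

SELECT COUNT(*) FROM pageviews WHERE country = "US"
1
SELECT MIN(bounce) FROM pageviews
0.49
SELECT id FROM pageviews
[1, 2, 3, 4, 5, 6, 7]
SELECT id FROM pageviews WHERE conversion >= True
[1, 3, 5, 7]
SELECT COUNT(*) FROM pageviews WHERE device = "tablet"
1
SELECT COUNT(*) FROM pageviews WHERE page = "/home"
1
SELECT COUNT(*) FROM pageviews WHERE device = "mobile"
2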